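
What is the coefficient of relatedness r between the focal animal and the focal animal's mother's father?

0.25

Each parent–offspring link contributes a factor of 1/2, and independent paths through distinct common ancestors add.
Two parent–offspring links: r = (1/2)^2 = 1/4.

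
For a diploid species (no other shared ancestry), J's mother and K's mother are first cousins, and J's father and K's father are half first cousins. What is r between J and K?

Independent pedigree routes through distinct common ancestors add.
J and K are related in two ways: second cousins through their mothers (r = 1/32) and half second cousins through their fathers (r = 1/64).
r = 1/32 + 1/64 = 3/64 = 0.046875.

0.046875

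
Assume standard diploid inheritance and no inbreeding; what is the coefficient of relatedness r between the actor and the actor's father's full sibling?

0.25

Each parent–offspring link contributes a factor of 1/2, and independent paths through distinct common ancestors add.
Full aunt/uncle↔niece/nephew: two paths of length 3 through the shared grandparent pair: r = 2·(1/2)^3 = 1/4.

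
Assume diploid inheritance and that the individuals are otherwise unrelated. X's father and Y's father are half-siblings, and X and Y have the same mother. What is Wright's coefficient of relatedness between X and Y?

Wright's path rule: contributions from independent ancestry routes add.
X and Y are related in two ways: half first cousins through their fathers (r = 1/16) and half-sibs through their shared mother (r = 1/4).
r = 1/16 + 1/4 = 0.3125.

0.3125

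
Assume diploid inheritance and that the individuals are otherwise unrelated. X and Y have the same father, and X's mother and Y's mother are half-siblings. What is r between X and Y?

With two independent routes of shared ancestry, r is the sum of the two contributions.
X and Y are related in two ways: half-sibs through their shared father (r = 1/4) and half first cousins through their mothers (r = 1/16).
r = 1/4 + 1/16 = 5/16 = 0.3125.

0.3125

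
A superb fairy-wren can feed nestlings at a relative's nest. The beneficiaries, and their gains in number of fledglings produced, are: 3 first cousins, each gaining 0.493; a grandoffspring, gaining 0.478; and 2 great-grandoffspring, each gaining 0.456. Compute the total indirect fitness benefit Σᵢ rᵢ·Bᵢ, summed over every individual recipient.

0.418375

r to a first cousin = 1/8 (first cousins share one grandparent pair — two paths of length 4: r = 2·(1/2)^4 = 1/8).
r to a grandoffspring = 0.25 (two parent–offspring links: r = (1/2)^2 = 1/4).
r to a great-grandoffspring = 0.125 (three parent–offspring links: r = (1/2)^3 = 1/8).
Summing one r·B term per recipient: 3·0.125·0.493 + 1·0.25·0.478 + 2·0.125·0.456 = 0.418375.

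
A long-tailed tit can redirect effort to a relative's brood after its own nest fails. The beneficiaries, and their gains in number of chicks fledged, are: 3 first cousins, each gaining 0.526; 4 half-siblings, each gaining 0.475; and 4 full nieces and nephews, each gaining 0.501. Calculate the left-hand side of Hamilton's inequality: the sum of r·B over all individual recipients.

1.17325

r to a first cousin = 0.125 (first cousins share one grandparent pair — two paths of length 4: r = 2·(1/2)^4 = 1/8).
r to a half-sibling = 1/4 (half-sibs share one parent — one path of length 2: r = (1/2)^2 = 1/4).
r to a full niece or nephew = 1/4 (full aunt/uncle↔niece/nephew: two paths of length 3 through the shared grandparent pair: r = 2·(1/2)^3 = 1/4).
Summing one r·B term per recipient: 3·0.125·0.526 + 4·0.25·0.475 + 4·0.25·0.501 = 1.17325.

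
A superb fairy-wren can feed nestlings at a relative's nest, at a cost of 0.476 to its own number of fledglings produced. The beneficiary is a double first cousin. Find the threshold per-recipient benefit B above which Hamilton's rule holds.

r to a double first cousin = 1/4 (double first cousins share both grandparent pairs — four paths of length 4: r = 4·(1/2)^4 = 1/4).
Hamilton's rule with n recipients of equal r: n·r·B > C, so B > C/(n·r) = 0.476/(1·0.25) = 1.904.

1.904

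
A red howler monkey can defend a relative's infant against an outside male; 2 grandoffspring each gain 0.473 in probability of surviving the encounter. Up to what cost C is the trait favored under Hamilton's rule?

r to a grandoffspring = 1/4 (two parent–offspring links: r = (1/2)^2 = 1/4).
Hamilton's rule: n·r·B > C, so the trait is favored while C < n·r·B = 2·0.25·0.473 = 0.2365.

0.2365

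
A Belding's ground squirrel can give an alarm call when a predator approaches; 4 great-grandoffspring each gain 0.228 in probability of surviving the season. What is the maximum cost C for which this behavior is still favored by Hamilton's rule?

0.114

r to a great-grandoffspring = 1/8 (three parent–offspring links: r = (1/2)^3 = 1/8).
Hamilton's rule: n·r·B > C, so the trait is favored while C < n·r·B = 4·0.125·0.228 = 0.114.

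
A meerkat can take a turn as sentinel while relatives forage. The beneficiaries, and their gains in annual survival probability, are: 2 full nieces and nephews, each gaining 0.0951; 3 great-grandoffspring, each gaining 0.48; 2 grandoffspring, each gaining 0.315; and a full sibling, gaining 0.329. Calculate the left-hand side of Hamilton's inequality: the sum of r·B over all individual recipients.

r to a full niece or nephew = 1/4 (full aunt/uncle↔niece/nephew: two paths of length 3 through the shared grandparent pair: r = 2·(1/2)^3 = 1/4).
r to a great-grandoffspring = 1/8 (three parent–offspring links: r = (1/2)^3 = 1/8).
r to a grandoffspring = 0.25 (two parent–offspring links: r = (1/2)^2 = 1/4).
r to a full sibling = 1/2 (full sibs share both parents — two paths of length 2: r = 2·(1/2)^2 = 1/2).
Summing one r·B term per recipient: 2·0.25·0.0951 + 3·0.125·0.48 + 2·0.25·0.315 + 1·0.5·0.329 = 0.54955.

0.54955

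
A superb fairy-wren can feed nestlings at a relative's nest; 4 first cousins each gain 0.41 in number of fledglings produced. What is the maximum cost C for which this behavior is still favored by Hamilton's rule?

0.205

r to a first cousin = 0.125 (first cousins share one grandparent pair — two paths of length 4: r = 2·(1/2)^4 = 1/8).
Hamilton's rule: n·r·B > C, so the trait is favored while C < n·r·B = 4·0.125·0.41 = 0.205.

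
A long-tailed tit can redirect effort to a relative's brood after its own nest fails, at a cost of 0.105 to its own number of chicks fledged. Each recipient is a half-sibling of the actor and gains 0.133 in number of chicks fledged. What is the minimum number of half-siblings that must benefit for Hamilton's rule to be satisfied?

r to a half-sibling = 0.25 (half-sibs share one parent — one path of length 2: r = (1/2)^2 = 1/4).
Hamilton's rule: n·r·B > C  ⇒  n > C/(r·B) = 0.105/(0.25·0.133) = 3.158.
The smallest integer exceeding 3.158 is 4.

4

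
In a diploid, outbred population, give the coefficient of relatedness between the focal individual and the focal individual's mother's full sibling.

Each parent–offspring link contributes a factor of 1/2, and independent paths through distinct common ancestors add.
Full aunt/uncle↔niece/nephew: two paths of length 3 through the shared grandparent pair: r = 2·(1/2)^3 = 1/4.

0.25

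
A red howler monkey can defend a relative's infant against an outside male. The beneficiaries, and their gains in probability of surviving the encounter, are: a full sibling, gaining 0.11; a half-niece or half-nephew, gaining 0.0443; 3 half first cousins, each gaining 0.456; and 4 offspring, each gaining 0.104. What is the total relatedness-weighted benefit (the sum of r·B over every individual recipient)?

r to a full sibling = 0.5 (full sibs share both parents — two paths of length 2: r = 2·(1/2)^2 = 1/2).
r to a half-niece or half-nephew = 0.125 (half-aunt/uncle↔niece/nephew: one path of length 3: r = (1/2)^3 = 1/8).
r to a half first cousin = 1/16 (half first cousins share one grandparent — one path of length 4: r = (1/2)^4 = 1/16).
r to an offspring = 0.5 (one parent–offspring link: r = (1/2)^1 = 1/2).
Summing one r·B term per recipient: 1·0.5·0.11 + 1·0.125·0.0443 + 3·0.0625·0.456 + 4·0.5·0.104 = 0.3540375.

0.3540375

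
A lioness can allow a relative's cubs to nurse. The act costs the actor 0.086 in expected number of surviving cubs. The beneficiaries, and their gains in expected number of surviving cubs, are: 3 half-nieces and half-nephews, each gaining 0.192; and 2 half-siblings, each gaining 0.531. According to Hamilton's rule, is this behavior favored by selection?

Yes

Hamilton's rule: the trait is favored when the sum of r·B over every recipient exceeds the actor's cost C.
r to a half-niece or half-nephew = 0.125 (half-aunt/uncle↔niece/nephew: one path of length 3: r = (1/2)^3 = 1/8).
r to a half-sibling = 0.25 (half-sibs share one parent — one path of length 2: r = (1/2)^2 = 1/4).
Summing one r·B term per recipient: 3·0.125·0.192 + 2·0.25·0.531 = 0.3375.
0.3375 > 0.086: the indirect benefit exceeds the cost.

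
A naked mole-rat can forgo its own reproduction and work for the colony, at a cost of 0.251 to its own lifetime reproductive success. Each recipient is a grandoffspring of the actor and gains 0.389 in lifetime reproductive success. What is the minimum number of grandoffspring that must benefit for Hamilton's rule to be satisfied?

3

r to a grandoffspring = 0.25 (two parent–offspring links: r = (1/2)^2 = 1/4).
Hamilton's rule: n·r·B > C  ⇒  n > C/(r·B) = 0.251/(0.25·0.389) = 2.581.
The smallest integer exceeding 2.581 is 3.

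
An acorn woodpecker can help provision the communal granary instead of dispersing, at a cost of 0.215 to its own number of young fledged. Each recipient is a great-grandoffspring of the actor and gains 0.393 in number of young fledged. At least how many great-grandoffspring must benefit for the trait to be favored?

r to a great-grandoffspring = 1/8 (three parent–offspring links: r = (1/2)^3 = 1/8).
Hamilton's rule: n·r·B > C  ⇒  n > C/(r·B) = 0.215/(0.125·0.393) = 4.377.
The smallest integer exceeding 4.377 is 5.

5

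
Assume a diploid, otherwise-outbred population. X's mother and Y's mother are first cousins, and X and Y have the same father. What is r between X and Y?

Wright's path rule: contributions from independent ancestry routes add.
X and Y are related in two ways: second cousins through their mothers (r = 1/32) and half-sibs through their shared father (r = 1/4).
r = 1/32 + 1/4 = 9/32 = 0.28125.

0.28125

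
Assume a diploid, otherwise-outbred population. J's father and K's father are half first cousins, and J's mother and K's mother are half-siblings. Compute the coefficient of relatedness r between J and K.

Relatedness sums over independent paths through distinct common ancestors.
J and K are related in two ways: half second cousins through their fathers (r = 1/64) and half first cousins through their mothers (r = 1/16).
r = 1/64 + 1/16 = 0.078125.

0.078125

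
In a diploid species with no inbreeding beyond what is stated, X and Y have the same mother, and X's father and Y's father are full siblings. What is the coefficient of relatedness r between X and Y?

0.375

Wright's path rule: contributions from independent ancestry routes add.
X and Y are related in two ways: half-sibs through their shared mother (r = 1/4) and first cousins through their fathers (r = 1/8).
r = 1/4 + 1/8 = 3/8 = 0.375.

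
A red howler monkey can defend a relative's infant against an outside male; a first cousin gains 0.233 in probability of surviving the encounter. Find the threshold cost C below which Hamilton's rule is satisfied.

r to a first cousin = 0.125 (first cousins share one grandparent pair — two paths of length 4: r = 2·(1/2)^4 = 1/8).
Hamilton's rule: n·r·B > C, so the trait is favored while C < n·r·B = 1·0.125·0.233 = 0.029125.

0.029125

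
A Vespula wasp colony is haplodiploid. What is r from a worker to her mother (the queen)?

One meiotic link between diploid queen and diploid daughter: r = 1/2.

0.5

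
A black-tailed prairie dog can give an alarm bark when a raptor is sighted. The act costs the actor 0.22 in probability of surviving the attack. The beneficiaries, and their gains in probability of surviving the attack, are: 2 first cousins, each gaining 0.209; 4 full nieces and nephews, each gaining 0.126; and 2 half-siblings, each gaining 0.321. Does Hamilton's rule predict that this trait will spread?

Yes

Hamilton's rule: the trait is favored when the sum of r·B over every recipient exceeds the actor's cost C.
r to a first cousin = 0.125 (first cousins share one grandparent pair — two paths of length 4: r = 2·(1/2)^4 = 1/8).
r to a full niece or nephew = 0.25 (full aunt/uncle↔niece/nephew: two paths of length 3 through the shared grandparent pair: r = 2·(1/2)^3 = 1/4).
r to a half-sibling = 0.25 (half-sibs share one parent — one path of length 2: r = (1/2)^2 = 1/4).
Summing one r·B term per recipient: 2·0.125·0.209 + 4·0.25·0.126 + 2·0.25·0.321 = 0.33875.
0.33875 > 0.22: the indirect benefit exceeds the cost.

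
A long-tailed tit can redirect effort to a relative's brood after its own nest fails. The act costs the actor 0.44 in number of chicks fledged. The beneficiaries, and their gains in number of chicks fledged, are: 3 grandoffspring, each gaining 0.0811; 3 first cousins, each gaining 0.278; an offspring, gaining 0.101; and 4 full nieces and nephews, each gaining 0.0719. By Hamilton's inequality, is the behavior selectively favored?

No

Hamilton's rule: the trait is favored when the sum of r·B over every recipient exceeds the actor's cost C.
r to a grandoffspring = 1/4 (two parent–offspring links: r = (1/2)^2 = 1/4).
r to a first cousin = 1/8 (first cousins share one grandparent pair — two paths of length 4: r = 2·(1/2)^4 = 1/8).
r to an offspring = 0.5 (one parent–offspring link: r = (1/2)^1 = 1/2).
r to a full niece or nephew = 1/4 (full aunt/uncle↔niece/nephew: two paths of length 3 through the shared grandparent pair: r = 2·(1/2)^3 = 1/4).
Summing one r·B term per recipient: 3·0.25·0.0811 + 3·0.125·0.278 + 1·0.5·0.101 + 4·0.25·0.0719 = 0.287475.
0.287475 < 0.44: the indirect benefit is less than the cost.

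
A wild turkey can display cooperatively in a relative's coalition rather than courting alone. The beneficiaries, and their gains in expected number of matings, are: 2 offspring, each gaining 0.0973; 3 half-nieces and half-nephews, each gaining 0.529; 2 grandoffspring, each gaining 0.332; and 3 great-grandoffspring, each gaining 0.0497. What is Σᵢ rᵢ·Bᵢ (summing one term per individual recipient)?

0.4803125

r to an offspring = 0.5 (one parent–offspring link: r = (1/2)^1 = 1/2).
r to a half-niece or half-nephew = 1/8 (half-aunt/uncle↔niece/nephew: one path of length 3: r = (1/2)^3 = 1/8).
r to a grandoffspring = 0.25 (two parent–offspring links: r = (1/2)^2 = 1/4).
r to a great-grandoffspring = 0.125 (three parent–offspring links: r = (1/2)^3 = 1/8).
Summing one r·B term per recipient: 2·0.5·0.0973 + 3·0.125·0.529 + 2·0.25·0.332 + 3·0.125·0.0497 = 0.4803125.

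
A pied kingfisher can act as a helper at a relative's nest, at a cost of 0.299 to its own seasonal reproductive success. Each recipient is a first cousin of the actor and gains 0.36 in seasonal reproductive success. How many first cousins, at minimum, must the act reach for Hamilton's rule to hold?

7

r to a first cousin = 1/8 (first cousins share one grandparent pair — two paths of length 4: r = 2·(1/2)^4 = 1/8).
Hamilton's rule: n·r·B > C  ⇒  n > C/(r·B) = 0.299/(0.125·0.36) = 6.644.
The smallest integer exceeding 6.644 is 7.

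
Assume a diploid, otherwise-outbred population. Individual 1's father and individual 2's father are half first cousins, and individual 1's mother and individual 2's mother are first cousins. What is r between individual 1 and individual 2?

0.046875

With two independent routes of shared ancestry, r is the sum of the two contributions.
Individual 1 and individual 2 are related in two ways: half second cousins through their fathers (r = 1/64) and second cousins through their mothers (r = 1/32).
r = 1/64 + 1/32 = 3/64 = 0.046875.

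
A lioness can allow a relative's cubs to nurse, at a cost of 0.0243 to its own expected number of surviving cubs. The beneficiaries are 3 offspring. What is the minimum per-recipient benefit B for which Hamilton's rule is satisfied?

r to an offspring = 1/2 (one parent–offspring link: r = (1/2)^1 = 1/2).
Hamilton's rule with n recipients of equal r: n·r·B > C, so B > C/(n·r) = 0.0243/(3·0.5) = 0.0162.

0.0162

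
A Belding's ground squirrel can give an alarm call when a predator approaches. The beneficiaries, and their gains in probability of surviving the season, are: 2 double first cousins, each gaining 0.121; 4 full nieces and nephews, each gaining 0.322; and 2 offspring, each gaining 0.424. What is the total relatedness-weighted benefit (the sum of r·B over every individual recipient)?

0.8065

r to a double first cousin = 1/4 (double first cousins share both grandparent pairs — four paths of length 4: r = 4·(1/2)^4 = 1/4).
r to a full niece or nephew = 0.25 (full aunt/uncle↔niece/nephew: two paths of length 3 through the shared grandparent pair: r = 2·(1/2)^3 = 1/4).
r to an offspring = 0.5 (one parent–offspring link: r = (1/2)^1 = 1/2).
Summing one r·B term per recipient: 2·0.25·0.121 + 4·0.25·0.322 + 2·0.5·0.424 = 0.8065.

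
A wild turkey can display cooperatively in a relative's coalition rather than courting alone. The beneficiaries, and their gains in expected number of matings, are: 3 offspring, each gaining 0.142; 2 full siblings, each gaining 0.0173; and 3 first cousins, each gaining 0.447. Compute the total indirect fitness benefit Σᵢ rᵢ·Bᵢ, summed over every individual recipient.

r to an offspring = 0.5 (one parent–offspring link: r = (1/2)^1 = 1/2).
r to a full sibling = 0.5 (full sibs share both parents — two paths of length 2: r = 2·(1/2)^2 = 1/2).
r to a first cousin = 0.125 (first cousins share one grandparent pair — two paths of length 4: r = 2·(1/2)^4 = 1/8).
Summing one r·B term per recipient: 3·0.5·0.142 + 2·0.5·0.0173 + 3·0.125·0.447 = 0.397925.

0.397925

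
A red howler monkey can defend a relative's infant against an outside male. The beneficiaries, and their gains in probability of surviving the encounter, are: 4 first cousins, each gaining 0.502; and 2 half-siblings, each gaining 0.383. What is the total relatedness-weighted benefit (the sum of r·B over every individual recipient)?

r to a first cousin = 0.125 (first cousins share one grandparent pair — two paths of length 4: r = 2·(1/2)^4 = 1/8).
r to a half-sibling = 1/4 (half-sibs share one parent — one path of length 2: r = (1/2)^2 = 1/4).
Summing one r·B term per recipient: 4·0.125·0.502 + 2·0.25·0.383 = 0.4425.

0.4425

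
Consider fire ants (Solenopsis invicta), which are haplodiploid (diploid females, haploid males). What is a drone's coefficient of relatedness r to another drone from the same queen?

Haploid brothers each carry a random half of the queen's diploid genome, so on average they share half: r = 1/2.

0.5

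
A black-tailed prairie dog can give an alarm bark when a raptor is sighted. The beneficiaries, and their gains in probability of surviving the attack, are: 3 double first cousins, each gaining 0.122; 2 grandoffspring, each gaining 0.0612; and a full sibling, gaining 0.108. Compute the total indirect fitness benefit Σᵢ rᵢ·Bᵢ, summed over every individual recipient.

r to a double first cousin = 1/4 (double first cousins share both grandparent pairs — four paths of length 4: r = 4·(1/2)^4 = 1/4).
r to a grandoffspring = 0.25 (two parent–offspring links: r = (1/2)^2 = 1/4).
r to a full sibling = 1/2 (full sibs share both parents — two paths of length 2: r = 2·(1/2)^2 = 1/2).
Summing one r·B term per recipient: 3·0.25·0.122 + 2·0.25·0.0612 + 1·0.5·0.108 = 0.1761.

0.1761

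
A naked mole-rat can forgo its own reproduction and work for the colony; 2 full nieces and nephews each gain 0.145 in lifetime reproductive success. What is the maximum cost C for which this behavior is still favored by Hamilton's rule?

0.0725

r to a full niece or nephew = 1/4 (full aunt/uncle↔niece/nephew: two paths of length 3 through the shared grandparent pair: r = 2·(1/2)^3 = 1/4).
Hamilton's rule: n·r·B > C, so the trait is favored while C < n·r·B = 2·0.25·0.145 = 0.0725.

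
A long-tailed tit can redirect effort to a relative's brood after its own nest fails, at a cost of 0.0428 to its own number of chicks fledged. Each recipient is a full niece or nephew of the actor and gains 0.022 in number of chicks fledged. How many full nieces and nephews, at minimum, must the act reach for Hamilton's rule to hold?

8

r to a full niece or nephew = 0.25 (full aunt/uncle↔niece/nephew: two paths of length 3 through the shared grandparent pair: r = 2·(1/2)^3 = 1/4).
Hamilton's rule: n·r·B > C  ⇒  n > C/(r·B) = 0.0428/(0.25·0.022) = 7.782.
The smallest integer exceeding 7.782 is 8.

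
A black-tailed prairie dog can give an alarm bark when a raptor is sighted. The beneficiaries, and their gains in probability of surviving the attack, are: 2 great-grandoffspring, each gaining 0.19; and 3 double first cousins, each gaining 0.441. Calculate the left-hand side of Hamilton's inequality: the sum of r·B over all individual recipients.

r to a great-grandoffspring = 0.125 (three parent–offspring links: r = (1/2)^3 = 1/8).
r to a double first cousin = 1/4 (double first cousins share both grandparent pairs — four paths of length 4: r = 4·(1/2)^4 = 1/4).
Summing one r·B term per recipient: 2·0.125·0.19 + 3·0.25·0.441 = 0.37825.

0.37825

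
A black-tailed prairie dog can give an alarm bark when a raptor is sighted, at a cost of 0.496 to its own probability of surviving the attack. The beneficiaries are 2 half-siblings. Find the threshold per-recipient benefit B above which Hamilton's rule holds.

r to a half-sibling = 1/4 (half-sibs share one parent — one path of length 2: r = (1/2)^2 = 1/4).
Hamilton's rule with n recipients of equal r: n·r·B > C, so B > C/(n·r) = 0.496/(2·0.25) = 0.992.

0.992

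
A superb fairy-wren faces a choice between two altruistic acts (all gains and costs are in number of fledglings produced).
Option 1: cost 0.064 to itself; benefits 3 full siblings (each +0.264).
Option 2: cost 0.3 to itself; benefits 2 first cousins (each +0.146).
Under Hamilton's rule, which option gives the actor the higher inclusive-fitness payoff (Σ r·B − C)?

Option 1

Option 1: r to a full sibling = 0.5.
Option 1: Σ r·B − C = (3·0.5·0.264) − 0.064 = 0.332.
Option 2: r to a first cousin = 0.125.
Option 2: Σ r·B − C = (2·0.125·0.146) − 0.3 = -0.2635.
Option 1 has the higher net inclusive-fitness payoff.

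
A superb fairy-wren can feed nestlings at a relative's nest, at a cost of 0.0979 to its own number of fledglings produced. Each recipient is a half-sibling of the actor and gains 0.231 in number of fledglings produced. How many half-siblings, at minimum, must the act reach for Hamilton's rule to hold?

r to a half-sibling = 1/4 (half-sibs share one parent — one path of length 2: r = (1/2)^2 = 1/4).
Hamilton's rule: n·r·B > C  ⇒  n > C/(r·B) = 0.0979/(0.25·0.231) = 1.695.
The smallest integer exceeding 1.695 is 2.

2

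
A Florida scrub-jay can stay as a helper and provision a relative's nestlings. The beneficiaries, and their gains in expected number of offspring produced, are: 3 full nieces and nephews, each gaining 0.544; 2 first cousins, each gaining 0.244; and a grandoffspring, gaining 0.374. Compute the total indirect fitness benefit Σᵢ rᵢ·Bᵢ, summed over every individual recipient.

0.5625

r to a full niece or nephew = 1/4 (full aunt/uncle↔niece/nephew: two paths of length 3 through the shared grandparent pair: r = 2·(1/2)^3 = 1/4).
r to a first cousin = 0.125 (first cousins share one grandparent pair — two paths of length 4: r = 2·(1/2)^4 = 1/8).
r to a grandoffspring = 0.25 (two parent–offspring links: r = (1/2)^2 = 1/4).
Summing one r·B term per recipient: 3·0.25·0.544 + 2·0.125·0.244 + 1·0.25·0.374 = 0.5625.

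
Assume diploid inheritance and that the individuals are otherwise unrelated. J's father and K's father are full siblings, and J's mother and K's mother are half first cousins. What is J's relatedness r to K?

0.140625

Independent pedigree routes through distinct common ancestors add.
J and K are related in two ways: first cousins through their fathers (r = 1/8) and half second cousins through their mothers (r = 1/64).
r = 1/8 + 1/64 = 0.140625.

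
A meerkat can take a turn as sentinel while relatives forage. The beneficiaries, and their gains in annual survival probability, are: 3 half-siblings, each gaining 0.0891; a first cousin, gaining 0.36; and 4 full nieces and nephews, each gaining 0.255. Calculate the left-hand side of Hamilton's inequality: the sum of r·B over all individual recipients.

r to a half-sibling = 1/4 (half-sibs share one parent — one path of length 2: r = (1/2)^2 = 1/4).
r to a first cousin = 1/8 (first cousins share one grandparent pair — two paths of length 4: r = 2·(1/2)^4 = 1/8).
r to a full niece or nephew = 0.25 (full aunt/uncle↔niece/nephew: two paths of length 3 through the shared grandparent pair: r = 2·(1/2)^3 = 1/4).
Summing one r·B term per recipient: 3·0.25·0.0891 + 1·0.125·0.36 + 4·0.25·0.255 = 0.366825.

0.366825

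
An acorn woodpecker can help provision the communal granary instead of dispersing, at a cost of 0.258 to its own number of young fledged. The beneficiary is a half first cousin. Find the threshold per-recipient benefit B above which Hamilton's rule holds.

4.128

r to a half first cousin = 0.0625 (half first cousins share one grandparent — one path of length 4: r = (1/2)^4 = 1/16).
Hamilton's rule with n recipients of equal r: n·r·B > C, so B > C/(n·r) = 0.258/(1·0.0625) = 4.128.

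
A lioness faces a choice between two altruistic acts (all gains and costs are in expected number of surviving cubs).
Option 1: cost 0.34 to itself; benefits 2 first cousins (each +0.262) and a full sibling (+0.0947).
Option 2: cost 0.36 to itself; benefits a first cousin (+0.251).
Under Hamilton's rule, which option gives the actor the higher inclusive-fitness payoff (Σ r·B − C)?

Option 1: r to a first cousin = 0.125.
Option 1: r to a full sibling = 0.5.
Option 1: Σ r·B − C = (2·0.125·0.262 + 1·0.5·0.0947) − 0.34 = -0.22715.
Option 2: r to a first cousin = 0.125.
Option 2: Σ r·B − C = (1·0.125·0.251) − 0.36 = -0.328625.
Option 1 has the higher net inclusive-fitness payoff.

Option 1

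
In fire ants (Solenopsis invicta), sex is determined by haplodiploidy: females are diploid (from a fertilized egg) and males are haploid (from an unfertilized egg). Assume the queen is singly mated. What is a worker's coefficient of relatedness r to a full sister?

0.75

Haplodiploid full sisters inherit their father's entire haploid genome identically (contributing 1/2) and on average half of their mother's contribution (1/2 · 1/2 = 1/4); r = 1/2 + 1/4 = 3/4.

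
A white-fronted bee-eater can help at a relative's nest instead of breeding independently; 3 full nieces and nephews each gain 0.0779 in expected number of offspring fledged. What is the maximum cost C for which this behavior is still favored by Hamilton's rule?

r to a full niece or nephew = 0.25 (full aunt/uncle↔niece/nephew: two paths of length 3 through the shared grandparent pair: r = 2·(1/2)^3 = 1/4).
Hamilton's rule: n·r·B > C, so the trait is favored while C < n·r·B = 3·0.25·0.0779 = 0.058425.

0.058425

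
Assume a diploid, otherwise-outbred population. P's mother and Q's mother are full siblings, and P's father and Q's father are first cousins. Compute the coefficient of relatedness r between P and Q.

With two independent routes of shared ancestry, r is the sum of the two contributions.
P and Q are related in two ways: first cousins through their mothers (r = 1/8) and second cousins through their fathers (r = 1/32).
r = 1/8 + 1/32 = 5/32 = 0.15625.

0.15625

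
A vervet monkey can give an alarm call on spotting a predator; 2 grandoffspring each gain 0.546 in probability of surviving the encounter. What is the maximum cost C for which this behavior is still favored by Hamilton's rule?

0.273

r to a grandoffspring = 1/4 (two parent–offspring links: r = (1/2)^2 = 1/4).
Hamilton's rule: n·r·B > C, so the trait is favored while C < n·r·B = 2·0.25·0.546 = 0.273.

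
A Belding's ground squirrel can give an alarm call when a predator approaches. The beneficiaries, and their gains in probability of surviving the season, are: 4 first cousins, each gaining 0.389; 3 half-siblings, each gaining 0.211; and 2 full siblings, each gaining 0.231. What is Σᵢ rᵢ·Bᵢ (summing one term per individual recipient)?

0.58375

r to a first cousin = 1/8 (first cousins share one grandparent pair — two paths of length 4: r = 2·(1/2)^4 = 1/8).
r to a half-sibling = 1/4 (half-sibs share one parent — one path of length 2: r = (1/2)^2 = 1/4).
r to a full sibling = 0.5 (full sibs share both parents — two paths of length 2: r = 2·(1/2)^2 = 1/2).
Summing one r·B term per recipient: 4·0.125·0.389 + 3·0.25·0.211 + 2·0.5·0.231 = 0.58375.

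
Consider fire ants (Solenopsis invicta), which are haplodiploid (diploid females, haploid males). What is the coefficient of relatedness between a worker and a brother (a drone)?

Her haploid brother carries none of their father's genes and a random half of their mother's genome; that half matches the maternal half of her own genome with probability 1/2: r = 1/2 · 1/2 = 1/4.

0.25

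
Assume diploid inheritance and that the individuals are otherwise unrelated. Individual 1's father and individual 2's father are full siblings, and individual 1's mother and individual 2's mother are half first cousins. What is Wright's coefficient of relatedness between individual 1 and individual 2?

0.140625

Wright's path rule: contributions from independent ancestry routes add.
Individual 1 and individual 2 are related in two ways: first cousins through their fathers (r = 1/8) and half second cousins through their mothers (r = 1/64).
r = 1/8 + 1/64 = 0.140625.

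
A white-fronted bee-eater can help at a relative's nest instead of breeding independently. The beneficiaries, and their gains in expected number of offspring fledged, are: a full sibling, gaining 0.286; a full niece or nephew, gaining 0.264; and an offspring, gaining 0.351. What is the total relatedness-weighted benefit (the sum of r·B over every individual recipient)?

0.3845

r to a full sibling = 1/2 (full sibs share both parents — two paths of length 2: r = 2·(1/2)^2 = 1/2).
r to a full niece or nephew = 1/4 (full aunt/uncle↔niece/nephew: two paths of length 3 through the shared grandparent pair: r = 2·(1/2)^3 = 1/4).
r to an offspring = 1/2 (one parent–offspring link: r = (1/2)^1 = 1/2).
Summing one r·B term per recipient: 1·0.5·0.286 + 1·0.25·0.264 + 1·0.5·0.351 = 0.3845.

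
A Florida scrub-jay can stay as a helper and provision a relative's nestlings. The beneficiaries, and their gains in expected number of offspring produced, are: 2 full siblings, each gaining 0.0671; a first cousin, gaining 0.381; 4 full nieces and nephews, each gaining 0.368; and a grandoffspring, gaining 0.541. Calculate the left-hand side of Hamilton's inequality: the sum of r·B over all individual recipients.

r to a full sibling = 1/2 (full sibs share both parents — two paths of length 2: r = 2·(1/2)^2 = 1/2).
r to a first cousin = 1/8 (first cousins share one grandparent pair — two paths of length 4: r = 2·(1/2)^4 = 1/8).
r to a full niece or nephew = 0.25 (full aunt/uncle↔niece/nephew: two paths of length 3 through the shared grandparent pair: r = 2·(1/2)^3 = 1/4).
r to a grandoffspring = 1/4 (two parent–offspring links: r = (1/2)^2 = 1/4).
Summing one r·B term per recipient: 2·0.5·0.0671 + 1·0.125·0.381 + 4·0.25·0.368 + 1·0.25·0.541 = 0.617975.

0.617975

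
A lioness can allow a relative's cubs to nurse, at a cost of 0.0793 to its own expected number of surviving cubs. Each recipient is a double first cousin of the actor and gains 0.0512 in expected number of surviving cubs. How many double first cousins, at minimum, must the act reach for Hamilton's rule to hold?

7

r to a double first cousin = 1/4 (double first cousins share both grandparent pairs — four paths of length 4: r = 4·(1/2)^4 = 1/4).
Hamilton's rule: n·r·B > C  ⇒  n > C/(r·B) = 0.0793/(0.25·0.0512) = 6.195.
The smallest integer exceeding 6.195 is 7.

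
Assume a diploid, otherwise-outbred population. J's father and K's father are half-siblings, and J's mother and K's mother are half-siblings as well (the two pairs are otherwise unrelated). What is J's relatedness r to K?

0.125

Independent pedigree routes through distinct common ancestors add.
J and K are related in two ways: half first cousins through their fathers (r = 1/16) and half first cousins through their mothers (r = 1/16).
r = 1/16 + 1/16 = 0.125.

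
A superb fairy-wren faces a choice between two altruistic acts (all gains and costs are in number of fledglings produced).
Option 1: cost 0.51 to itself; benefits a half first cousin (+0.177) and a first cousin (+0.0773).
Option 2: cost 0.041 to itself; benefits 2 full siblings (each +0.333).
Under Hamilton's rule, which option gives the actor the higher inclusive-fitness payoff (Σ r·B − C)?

Option 1: r to a half first cousin = 0.0625.
Option 1: r to a first cousin = 0.125.
Option 1: Σ r·B − C = (1·0.0625·0.177 + 1·0.125·0.0773) − 0.51 = -0.489275.
Option 2: r to a full sibling = 0.5.
Option 2: Σ r·B − C = (2·0.5·0.333) − 0.041 = 0.292.
Option 2 has the higher net inclusive-fitness payoff.

Option 2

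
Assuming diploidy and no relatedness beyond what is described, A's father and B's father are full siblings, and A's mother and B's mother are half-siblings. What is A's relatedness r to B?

Wright's path rule: contributions from independent ancestry routes add.
A and B are related in two ways: first cousins through their fathers (r = 1/8) and half first cousins through their mothers (r = 1/16).
r = 1/8 + 1/16 = 0.1875.

0.1875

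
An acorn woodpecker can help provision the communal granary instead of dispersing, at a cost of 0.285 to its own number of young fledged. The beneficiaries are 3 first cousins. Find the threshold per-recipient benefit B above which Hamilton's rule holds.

r to a first cousin = 1/8 (first cousins share one grandparent pair — two paths of length 4: r = 2·(1/2)^4 = 1/8).
Hamilton's rule with n recipients of equal r: n·r·B > C, so B > C/(n·r) = 0.285/(3·0.125) = 0.76.

0.76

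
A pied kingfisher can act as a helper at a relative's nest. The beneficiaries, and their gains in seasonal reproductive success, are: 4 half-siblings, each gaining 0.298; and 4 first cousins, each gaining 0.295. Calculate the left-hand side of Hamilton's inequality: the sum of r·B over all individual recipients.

0.4455

r to a half-sibling = 1/4 (half-sibs share one parent — one path of length 2: r = (1/2)^2 = 1/4).
r to a first cousin = 1/8 (first cousins share one grandparent pair — two paths of length 4: r = 2·(1/2)^4 = 1/8).
Summing one r·B term per recipient: 4·0.25·0.298 + 4·0.125·0.295 = 0.4455.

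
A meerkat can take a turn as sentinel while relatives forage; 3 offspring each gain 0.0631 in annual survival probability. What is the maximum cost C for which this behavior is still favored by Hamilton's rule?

r to an offspring = 0.5 (one parent–offspring link: r = (1/2)^1 = 1/2).
Hamilton's rule: n·r·B > C, so the trait is favored while C < n·r·B = 3·0.5·0.0631 = 0.09465.

0.09465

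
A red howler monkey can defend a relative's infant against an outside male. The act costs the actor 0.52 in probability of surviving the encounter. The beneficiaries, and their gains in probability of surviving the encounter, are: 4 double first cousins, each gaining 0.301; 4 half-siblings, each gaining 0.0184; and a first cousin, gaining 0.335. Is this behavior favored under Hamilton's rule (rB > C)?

Hamilton's rule: the trait is favored when the sum of r·B over every recipient exceeds the actor's cost C.
r to a double first cousin = 1/4 (double first cousins share both grandparent pairs — four paths of length 4: r = 4·(1/2)^4 = 1/4).
r to a half-sibling = 0.25 (half-sibs share one parent — one path of length 2: r = (1/2)^2 = 1/4).
r to a first cousin = 1/8 (first cousins share one grandparent pair — two paths of length 4: r = 2·(1/2)^4 = 1/8).
Summing one r·B term per recipient: 4·0.25·0.301 + 4·0.25·0.0184 + 1·0.125·0.335 = 0.361275.
0.361275 < 0.52: the indirect benefit is less than the cost.

No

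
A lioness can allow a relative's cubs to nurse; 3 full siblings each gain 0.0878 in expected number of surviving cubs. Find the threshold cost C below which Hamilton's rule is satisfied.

0.1317

r to a full sibling = 0.5 (full sibs share both parents — two paths of length 2: r = 2·(1/2)^2 = 1/2).
Hamilton's rule: n·r·B > C, so the trait is favored while C < n·r·B = 3·0.5·0.0878 = 0.1317.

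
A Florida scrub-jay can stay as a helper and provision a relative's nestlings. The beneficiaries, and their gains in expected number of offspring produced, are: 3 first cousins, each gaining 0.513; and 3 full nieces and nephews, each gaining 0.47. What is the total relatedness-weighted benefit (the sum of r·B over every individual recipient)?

r to a first cousin = 1/8 (first cousins share one grandparent pair — two paths of length 4: r = 2·(1/2)^4 = 1/8).
r to a full niece or nephew = 0.25 (full aunt/uncle↔niece/nephew: two paths of length 3 through the shared grandparent pair: r = 2·(1/2)^3 = 1/4).
Summing one r·B term per recipient: 3·0.125·0.513 + 3·0.25·0.47 = 0.544875.

0.544875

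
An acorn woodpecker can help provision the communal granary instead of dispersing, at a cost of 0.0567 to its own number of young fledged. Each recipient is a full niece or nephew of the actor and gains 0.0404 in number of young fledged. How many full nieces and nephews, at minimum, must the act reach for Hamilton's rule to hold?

6

r to a full niece or nephew = 1/4 (full aunt/uncle↔niece/nephew: two paths of length 3 through the shared grandparent pair: r = 2·(1/2)^3 = 1/4).
Hamilton's rule: n·r·B > C  ⇒  n > C/(r·B) = 0.0567/(0.25·0.0404) = 5.614.
The smallest integer exceeding 5.614 is 6.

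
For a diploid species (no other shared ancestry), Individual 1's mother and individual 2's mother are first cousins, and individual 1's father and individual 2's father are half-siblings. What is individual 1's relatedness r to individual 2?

Independent pedigree routes through distinct common ancestors add.
Individual 1 and individual 2 are related in two ways: second cousins through their mothers (r = 1/32) and half first cousins through their fathers (r = 1/16).
r = 1/32 + 1/16 = 3/32 = 0.09375.

0.09375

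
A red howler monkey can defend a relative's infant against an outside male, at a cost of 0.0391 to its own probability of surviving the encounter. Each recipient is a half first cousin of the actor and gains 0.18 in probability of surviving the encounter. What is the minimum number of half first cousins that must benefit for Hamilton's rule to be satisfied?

4

r to a half first cousin = 0.0625 (half first cousins share one grandparent — one path of length 4: r = (1/2)^4 = 1/16).
Hamilton's rule: n·r·B > C  ⇒  n > C/(r·B) = 0.0391/(0.0625·0.18) = 3.476.
The smallest integer exceeding 3.476 is 4.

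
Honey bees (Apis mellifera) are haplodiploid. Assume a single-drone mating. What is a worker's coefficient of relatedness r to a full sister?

0.75

Haplodiploid full sisters inherit their father's entire haploid genome identically (contributing 1/2) and on average half of their mother's contribution (1/2 · 1/2 = 1/4); r = 1/2 + 1/4 = 3/4.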